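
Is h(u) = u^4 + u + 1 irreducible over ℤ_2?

Yes

Check for roots in ℤ_2: h(0) = 1; h(1) = 1.
No roots, so no linear factors.
Monic irreducibles of degree 2 over GF(2): u^2 + u + 1.
None of them divide h (all give nonzero remainder).
No irreducible factor of degree ≤ 2 exists, so h is irreducible over GF(2).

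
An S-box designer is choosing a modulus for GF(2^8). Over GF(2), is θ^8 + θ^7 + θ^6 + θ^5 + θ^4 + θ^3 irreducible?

No

Write h(θ) = θ^8 + θ^7 + θ^6 + θ^5 + θ^4 + θ^3.
Check for roots in GF(2): h(0) = 0 → root; h(1) = 0 → root.
h(0) = 0, so (θ) divides h(θ); h is reducible.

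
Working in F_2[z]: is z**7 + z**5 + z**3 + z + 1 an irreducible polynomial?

Write f(z) = z**7 + z**5 + z**3 + z + 1.
Check for roots in F_2: f(0) = 1; f(1) = 1.
No roots, so no linear factors.
Monic irreducibles of degree 2 over GF(2): z**2 + z + 1.
None of them divide f (all give nonzero remainder).
Monic irreducibles of degree 3 over GF(2): z**3 + z + 1, z**3 + z**2 + 1.
None of them divide f (all give nonzero remainder).
No irreducible factor of degree ≤ 3 exists, so f is irreducible over GF(2).

Yes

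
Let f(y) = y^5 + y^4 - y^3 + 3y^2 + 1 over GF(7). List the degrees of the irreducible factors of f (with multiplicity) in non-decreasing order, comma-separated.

2, 3

Complete factorization: f(y) = (y^2 - 3y + 1)·(y^3 - 3y^2 + 3y + 1).
Factor degrees with multiplicity: 2 + 3 = 5.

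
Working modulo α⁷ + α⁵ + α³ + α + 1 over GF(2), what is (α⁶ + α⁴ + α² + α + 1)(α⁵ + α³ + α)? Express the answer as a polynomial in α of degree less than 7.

α^6 + 1

Multiply in GF(2)[α]: (α⁶ + α⁴ + α² + α + 1)·(α⁵ + α³ + α) = α¹¹ + α⁷ + α⁶ + α⁵ + α⁴ + α² + α.
Reduce using α⁷ ≡ α⁵ + α³ + α + 1 (mod α⁷ + α⁵ + α³ + α + 1).
Reduced: α⁶ + 1.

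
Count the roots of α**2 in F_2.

1

Write f(α) = α**2.
Evaluate at each of the 2 elements of F_2:
f(0) = 0 → root; f(1) = 1.
Roots: {0}.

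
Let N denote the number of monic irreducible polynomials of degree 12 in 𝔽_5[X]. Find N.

20343700

x^(5^12) − x is the product of all monic irreducibles of degree dividing 12; Möbius inversion gives N = (1/12) Σ μ(12/d)·5^d.
Divisors of 12: 1, 2, 3, 4, 6, 12; μ(12/d) for each: 0, 1, 0, -1, -1, 1.
Σ = 5^2 − 5^4 − 5^6 + 5^12 = 244124400.
N = 244124400/12 = 20343700.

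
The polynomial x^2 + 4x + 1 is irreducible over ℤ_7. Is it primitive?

Write f(x) = x^2 + 4x + 1.
|GF(7^2)^×| = 7^2 − 1 = 48. Prime factorization: 48 = 2^4·3.
f is primitive ⇔ x has order 48 in GF(7)[x]/(f), i.e. x^(48/q) ≠ 1 for each prime q | 48.
x^(24) mod f = 1
x^(16) mod f = 1
Since x^(24) = 1, the order of x divides 24 < 48; not primitive.

No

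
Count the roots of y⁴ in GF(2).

1

Write g(y) = y⁴.
Evaluate at each of the 2 elements of GF(2):
g(0) = 0 → root; g(1) = 1.
Roots: {0}.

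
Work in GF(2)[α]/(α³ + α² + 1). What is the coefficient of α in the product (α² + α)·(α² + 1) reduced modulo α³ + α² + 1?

0

Multiply in GF(2)[α]: (α² + α)·(α² + 1) = α⁴ + α³ + α² + α.
Reduce using α³ ≡ α² + 1 (mod α³ + α² + 1).
Reduced: α².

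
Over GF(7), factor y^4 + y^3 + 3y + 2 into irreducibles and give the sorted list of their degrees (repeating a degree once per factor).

Write g(y) = y^4 + y^3 + 3y + 2.
Linear factors from roots: (y - 1), (y - 3).
Complete factorization: g(y) = (y - 3)·(y - 1)·(y^2 - 2y + 3).
Factor degrees with multiplicity: 1 + 1 + 2 = 4.

1, 1, 2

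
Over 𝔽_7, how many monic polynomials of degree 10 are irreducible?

The number of monic irreducibles of degree 10 over GF(7) is (1/10)·Σ_{d∣10} μ(10/d) 7^d.
Divisors of 10: 1, 2, 5, 10; μ(10/d) for each: 1, -1, -1, 1.
Σ = 7^1 − 7^2 − 7^5 + 7^10 = 282458400.
N = 282458400/10 = 28245840.

28245840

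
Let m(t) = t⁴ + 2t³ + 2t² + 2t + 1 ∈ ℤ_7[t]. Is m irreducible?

Check for roots in ℤ_7: m(0) = 1; m(1) = 1; m(2) = 3; m(3) = 6; m(4) = 5; m(5) = 5; m(6) = 0 → root.
m(6) = 0, so (t − 6) divides m(t); m is reducible.

No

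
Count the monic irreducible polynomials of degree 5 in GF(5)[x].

624

The number of monic irreducibles of degree 5 over GF(5) is (1/5)·Σ_{d∣5} μ(5/d) 5^d.
Divisors of 5: 1, 5; μ(5/d) for each: -1, 1.
Σ = − 5^1 + 5^5 = 3120.
N = 3120/5 = 624.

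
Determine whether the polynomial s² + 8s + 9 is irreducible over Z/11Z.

Write h(s) = s² + 8s + 9.
Check each element of Z/11Z for a root: h(0)=9, h(1)=7, h(2)=7, h(3)=9, h(4)=2, h(5)=8, h(6)=5, h(7)=4, h(8)=5, h(9)=8, h(10)=2.
No roots. A degree-2 polynomial over a field with no linear factor is irreducible.

Yes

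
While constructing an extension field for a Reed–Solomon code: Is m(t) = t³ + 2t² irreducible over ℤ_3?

No

Check for roots in ℤ_3: m(0) = 0 → root; m(1) = 0 → root; m(2) = 1.
m(0) = 0, so (t) divides m(t); m is reducible.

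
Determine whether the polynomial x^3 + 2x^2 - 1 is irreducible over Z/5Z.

Write P(x) = x^3 + 2x^2 - 1.
Check for roots in Z/5Z: P(0) = 4; P(1) = 2; P(2) = 0 → root; P(3) = 4; P(4) = 0 → root.
P(2) = 0, so (x − 2) divides P(x); P is reducible.

No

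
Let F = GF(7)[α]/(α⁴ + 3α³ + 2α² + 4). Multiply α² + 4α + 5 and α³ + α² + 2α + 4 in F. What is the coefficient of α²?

6

Multiply in GF(7)[α]: (α² + 4α + 5)·(α³ + α² + 2α + 4) = α⁵ + 5α⁴ + 4α³ + 3α² + 5α + 6.
Reduce using α⁴ ≡ 4α³ + 5α² + 3 (mod α⁴ + 3α³ + 2α² + 4).
Reduced: 3α³ + 6α² + α + 5.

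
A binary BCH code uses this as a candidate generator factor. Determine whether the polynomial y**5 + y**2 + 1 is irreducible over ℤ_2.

Write g(y) = y**5 + y**2 + 1.
Check for roots in ℤ_2: g(0) = 1; g(1) = 1.
No roots, so no linear factors.
Monic irreducibles of degree 2 over GF(2): y**2 + y + 1.
None of them divide g (all give nonzero remainder).
No irreducible factor of degree ≤ 2 exists, so g is irreducible over GF(2).

Yes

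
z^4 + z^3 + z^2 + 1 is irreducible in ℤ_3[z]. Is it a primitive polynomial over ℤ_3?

No

Write f(z) = z^4 + z^3 + z^2 + 1.
|GF(3^4)^×| = 3^4 − 1 = 80. Prime factorization: 80 = 2^4·5.
f is primitive ⇔ z has order 80 in GF(3)[z]/(f), i.e. z^(80/q) ≠ 1 for each prime q | 80.
z^(40) mod f = 1
z^(16) mod f = 2z^3 + z^2 + z.
Since z^(40) = 1, the order of z divides 40 < 80; not primitive.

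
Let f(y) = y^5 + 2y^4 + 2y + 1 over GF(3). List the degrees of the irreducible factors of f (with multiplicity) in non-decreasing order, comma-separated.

1, 1, 1, 2

Roots in GF(3): f(0) = 1; f(1) = 0 → root; f(2) = 0 → root.
Linear factors from roots: (y + 2), (y + 1).
Complete factorization: f(y) = (y + 1)·(y + 2)^2·(y^2 + 1).
Factor degrees with multiplicity: 1 + 1 + 1 + 2 = 5.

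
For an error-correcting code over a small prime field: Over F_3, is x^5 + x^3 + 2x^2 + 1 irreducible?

Yes

Write P(x) = x^5 + x^3 + 2x^2 + 1.
Check for roots in F_3: P(0) = 1; P(1) = 2; P(2) = 1.
No roots, so no linear factors.
Monic irreducibles of degree 2 over GF(3): x^2 + 1, x^2 + x + 2, x^2 + 2x + 2.
None of them divide P (all give nonzero remainder).
No irreducible factor of degree ≤ 2 exists, so P is irreducible over GF(3).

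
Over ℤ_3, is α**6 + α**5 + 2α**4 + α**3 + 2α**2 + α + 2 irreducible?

Yes

Write m(α) = α**6 + α**5 + 2α**4 + α**3 + 2α**2 + α + 2.
Check for roots in ℤ_3: m(0) = 2; m(1) = 1; m(2) = 1.
No roots, so no linear factors.
Monic irreducibles of degree 2 over GF(3): α**2 + 1, α**2 + α + 2, α**2 + 2α + 2.
None of them divide m (all give nonzero remainder).
Degree-3 irreducible divisors: test the 8 monic irreducibles of degree 3 over GF(3).
None of them divide m (all give nonzero remainder).
No irreducible factor of degree ≤ 3 exists, so m is irreducible over GF(3).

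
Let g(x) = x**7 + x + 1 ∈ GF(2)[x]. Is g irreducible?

Yes

Check for roots in GF(2): g(0) = 1; g(1) = 1.
No roots, so no linear factors.
Monic irreducibles of degree 2 over GF(2): x**2 + x + 1.
None of them divide g (all give nonzero remainder).
Monic irreducibles of degree 3 over GF(2): x**3 + x + 1, x**3 + x**2 + 1.
None of them divide g (all give nonzero remainder).
No irreducible factor of degree ≤ 3 exists, so g is irreducible over GF(2).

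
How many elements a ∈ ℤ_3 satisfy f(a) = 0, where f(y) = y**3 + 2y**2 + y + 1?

Evaluate at each of the 3 elements of ℤ_3:
f(0) = 1; f(1) = 2; f(2) = 1.
No element is a root.

0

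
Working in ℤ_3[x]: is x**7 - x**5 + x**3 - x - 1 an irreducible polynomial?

Yes

Write P(x) = x**7 - x**5 + x**3 - x - 1.
Check for roots in ℤ_3: P(0) = 2; P(1) = 2; P(2) = 2.
No roots, so no linear factors.
Monic irreducibles of degree 2 over GF(3): x**2 + 1, x**2 + x - 1, x**2 - x - 1.
None of them divide P (all give nonzero remainder).
Degree-3 irreducible divisors: test the 8 monic irreducibles of degree 3 over GF(3).
None of them divide P (all give nonzero remainder).
No irreducible factor of degree ≤ 3 exists, so P is irreducible over GF(3).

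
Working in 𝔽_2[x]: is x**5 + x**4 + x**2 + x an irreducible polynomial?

Write h(x) = x**5 + x**4 + x**2 + x.
Check for roots in 𝔽_2: h(0) = 0 → root; h(1) = 0 → root.
h(0) = 0, so (x) divides h(x); h is reducible.

No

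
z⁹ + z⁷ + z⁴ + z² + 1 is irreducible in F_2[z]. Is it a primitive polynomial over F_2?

Yes

Write f(z) = z⁹ + z⁷ + z⁴ + z² + 1.
|GF(2^9)^×| = 2^9 − 1 = 511. Prime factorization: 511 = 7·73.
f is primitive ⇔ z has order 511 in GF(2)[z]/(f), i.e. z^(511/q) ≠ 1 for each prime q | 511.
z^(73) mod f = z⁸ + z⁶ + z⁵ + z⁴ + z³ + 1.
z^(7) mod f = z⁷.
None equal 1, so z has full order 511; f is primitive.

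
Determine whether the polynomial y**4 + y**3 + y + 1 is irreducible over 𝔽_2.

No

Write m(y) = y**4 + y**3 + y + 1.
Check for roots in 𝔽_2: m(0) = 1; m(1) = 0 → root.
m(1) = 0, so (y − 1) divides m(y); m is reducible.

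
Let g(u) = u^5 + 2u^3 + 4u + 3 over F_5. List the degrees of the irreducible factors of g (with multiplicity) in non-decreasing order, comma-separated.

Roots in F_5: g(0) = 3; g(1) = 0 → root; g(2) = 4; g(3) = 2; g(4) = 1.
Linear factors from roots: (u + 4).
Complete factorization: g(u) = (u + 4)^2·(u^3 + 2u^2 + 3).
Factor degrees with multiplicity: 1 + 1 + 3 = 5.

1, 1, 3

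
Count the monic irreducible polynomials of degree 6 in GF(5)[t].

x^(5^6) − x is the product of all monic irreducibles of degree dividing 6; Möbius inversion gives N = (1/6) Σ μ(6/d)·5^d.
Divisors of 6: 1, 2, 3, 6; μ(6/d) for each: 1, -1, -1, 1.
Σ = 5^1 − 5^2 − 5^3 + 5^6 = 15480.
N = 15480/6 = 2580.

2580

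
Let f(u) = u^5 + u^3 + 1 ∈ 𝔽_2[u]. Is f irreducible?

Yes

Check for roots in 𝔽_2: f(0) = 1; f(1) = 1.
No roots, so no linear factors.
Monic irreducibles of degree 2 over GF(2): u^2 + u + 1.
None of them divide f (all give nonzero remainder).
No irreducible factor of degree ≤ 2 exists, so f is irreducible over GF(2).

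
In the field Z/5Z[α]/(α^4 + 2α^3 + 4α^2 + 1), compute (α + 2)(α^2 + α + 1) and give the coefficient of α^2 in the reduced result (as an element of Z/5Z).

3

Multiply in Z/5Z[α]: (α + 2)·(α^2 + α + 1) = α^3 + 3α^2 + 3α + 2.
Reduced: α^3 + 3α^2 + 3α + 2.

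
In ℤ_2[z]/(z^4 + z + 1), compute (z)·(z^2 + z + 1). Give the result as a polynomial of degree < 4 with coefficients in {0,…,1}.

z^3 + z^2 + z

Multiply in ℤ_2[z]: (z)·(z^2 + z + 1) = z^3 + z^2 + z.
Reduced: z^3 + z^2 + z.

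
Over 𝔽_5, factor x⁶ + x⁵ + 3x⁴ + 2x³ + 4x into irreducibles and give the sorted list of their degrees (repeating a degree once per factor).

1, 2, 3

Write f(x) = x⁶ + x⁵ + 3x⁴ + 2x³ + 4x.
Roots in 𝔽_5: f(0) = 0 → root; f(1) = 1; f(2) = 3; f(3) = 1; f(4) = 2.
Linear factors from roots: (x).
Complete factorization: f(x) = (x)·(x² + 4x + 1)·(x³ + 2x² + 4x + 4).
Factor degrees with multiplicity: 1 + 2 + 3 = 6.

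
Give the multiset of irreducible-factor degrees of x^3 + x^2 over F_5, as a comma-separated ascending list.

1, 1, 1

Write h(x) = x^3 + x^2.
Roots in F_5: h(0) = 0 → root; h(1) = 2; h(2) = 2; h(3) = 1; h(4) = 0 → root.
Linear factors from roots: (x), (x + 1).
Complete factorization: h(x) = (x + 1)·(x)^2.
Factor degrees with multiplicity: 1 + 1 + 1 = 3.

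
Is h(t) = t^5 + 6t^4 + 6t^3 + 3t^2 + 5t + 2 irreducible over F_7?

Check for roots in F_7: h(0) = 2; h(1) = 2; h(2) = 4; h(3) = 4; h(4) = 4; h(5) = 6; h(6) = 6.
No roots, so no linear factors.
Degree-2 irreducible divisors: test the 21 monic irreducibles of degree 2 over GF(7).
None of them divide h (all give nonzero remainder).
No irreducible factor of degree ≤ 2 exists, so h is irreducible over GF(7).

Yes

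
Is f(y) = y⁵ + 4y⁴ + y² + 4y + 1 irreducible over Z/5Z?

Yes

Check for roots in Z/5Z: f(0) = 1; f(1) = 1; f(2) = 4; f(3) = 4; f(4) = 1.
No roots, so no linear factors.
Degree-2 irreducible divisors: test the 10 monic irreducibles of degree 2 over GF(5).
None of them divide f (all give nonzero remainder).
No irreducible factor of degree ≤ 2 exists, so f is irreducible over GF(5).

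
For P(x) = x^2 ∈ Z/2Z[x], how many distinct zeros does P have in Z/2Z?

1

Evaluate at each of the 2 elements of Z/2Z:
P(0) = 0 → root; P(1) = 1.
Roots: {0}.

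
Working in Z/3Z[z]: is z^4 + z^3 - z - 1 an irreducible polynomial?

Write f(z) = z^4 + z^3 - z - 1.
Check for roots in Z/3Z: f(0) = 2; f(1) = 0 → root; f(2) = 0 → root.
f(1) = 0, so (z − 1) divides f(z); f is reducible.

No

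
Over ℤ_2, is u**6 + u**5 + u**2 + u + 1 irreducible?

Yes

Write g(u) = u**6 + u**5 + u**2 + u + 1.
Check for roots in ℤ_2: g(0) = 1; g(1) = 1.
No roots, so no linear factors.
Monic irreducibles of degree 2 over GF(2): u**2 + u + 1.
None of them divide g (all give nonzero remainder).
Monic irreducibles of degree 3 over GF(2): u**3 + u + 1, u**3 + u**2 + 1.
None of them divide g (all give nonzero remainder).
No irreducible factor of degree ≤ 3 exists, so g is irreducible over GF(2).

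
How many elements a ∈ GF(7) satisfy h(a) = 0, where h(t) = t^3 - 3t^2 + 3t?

3

Evaluate at each of the 7 elements of GF(7):
h(0) = 0 → root; h(1) = 1; h(2) = 2; h(3) = 2; h(4) = 0 → root; h(5) = 2; h(6) = 0 → root.
Roots: {0, 4, 6}.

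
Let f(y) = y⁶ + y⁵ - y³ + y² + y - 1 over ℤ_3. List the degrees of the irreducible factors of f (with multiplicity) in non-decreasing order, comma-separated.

1, 2, 3

Roots in ℤ_3: f(0) = 2; f(1) = 2; f(2) = 0 → root.
Linear factors from roots: (y + 1).
Complete factorization: f(y) = (y + 1)·(y² + 1)·(y³ - y - 1).
Factor degrees with multiplicity: 1 + 2 + 3 = 6.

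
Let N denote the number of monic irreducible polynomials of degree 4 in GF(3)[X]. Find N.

18

By the necklace-counting formula, N_3(4) = (1/4) Σ_{d|4} μ(4/d)·3^d.
Divisors of 4: 1, 2, 4; μ(4/d) for each: 0, -1, 1.
Σ = − 3^2 + 3^4 = 72.
N = 72/4 = 18.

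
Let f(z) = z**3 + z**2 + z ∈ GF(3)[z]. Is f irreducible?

Check for roots in GF(3): f(0) = 0 → root; f(1) = 0 → root; f(2) = 2.
f(0) = 0, so (z) divides f(z); f is reducible.

No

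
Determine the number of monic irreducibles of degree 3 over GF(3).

By the necklace-counting formula, N_3(3) = (1/3) Σ_{d|3} μ(3/d)·3^d.
Divisors of 3: 1, 3; μ(3/d) for each: -1, 1.
Σ = − 3^1 + 3^3 = 24.
N = 24/3 = 8.

8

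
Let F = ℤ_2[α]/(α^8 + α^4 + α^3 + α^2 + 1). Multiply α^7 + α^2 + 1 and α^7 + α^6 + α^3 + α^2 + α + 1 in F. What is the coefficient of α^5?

0

Multiply in ℤ_2[α]: (α^7 + α^2 + 1)·(α^7 + α^6 + α^3 + α^2 + α + 1) = α^14 + α^13 + α^10 + α^6 + α^5 + α^4 + α + 1.
Reduce using α^8 ≡ α^4 + α^3 + α^2 + 1 (mod α^8 + α^4 + α^3 + α^2 + 1).
Reduced: α^7 + α^4 + α + 1.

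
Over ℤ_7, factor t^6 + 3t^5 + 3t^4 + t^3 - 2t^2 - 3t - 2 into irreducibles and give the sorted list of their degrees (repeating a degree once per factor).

Write h(t) = t^6 + 3t^5 + 3t^4 + t^3 - 2t^2 - 3t - 2.
Complete factorization: h(t) = (t^6 + 3t^5 + 3t^4 + t^3 - 2t^2 - 3t - 2).
Factor degrees with multiplicity: 6 = 6.

6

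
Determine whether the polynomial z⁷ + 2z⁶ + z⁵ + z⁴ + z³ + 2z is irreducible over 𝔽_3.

No

Write m(z) = z⁷ + 2z⁶ + z⁵ + z⁴ + z³ + 2z.
Check for roots in 𝔽_3: m(0) = 0 → root; m(1) = 2; m(2) = 1.
m(0) = 0, so (z) divides m(z); m is reducible.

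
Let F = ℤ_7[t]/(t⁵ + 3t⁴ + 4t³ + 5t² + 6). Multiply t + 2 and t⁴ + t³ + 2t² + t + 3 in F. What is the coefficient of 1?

0

Multiply in ℤ_7[t]: (t + 2)·(t⁴ + t³ + 2t² + t + 3) = t⁵ + 3t⁴ + 4t³ + 5t² + 5t + 6.
Reduce using t⁵ ≡ 4t⁴ + 3t³ + 2t² + 1 (mod t⁵ + 3t⁴ + 4t³ + 5t² + 6).
Reduced: 5t.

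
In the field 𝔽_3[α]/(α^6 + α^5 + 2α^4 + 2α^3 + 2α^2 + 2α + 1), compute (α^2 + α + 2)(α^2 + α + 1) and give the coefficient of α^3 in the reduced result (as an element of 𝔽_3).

Multiply in 𝔽_3[α]: (α^2 + α + 2)·(α^2 + α + 1) = α^4 + 2α^3 + α^2 + 2.
Reduced: α^4 + 2α^3 + α^2 + 2.

2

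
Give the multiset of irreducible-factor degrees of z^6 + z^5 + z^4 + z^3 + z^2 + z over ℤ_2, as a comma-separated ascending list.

1, 1, 2, 2

Write h(z) = z^6 + z^5 + z^4 + z^3 + z^2 + z.
Roots in ℤ_2: h(0) = 0 → root; h(1) = 0 → root.
Linear factors from roots: (z), (z + 1).
Complete factorization: h(z) = (z)·(z + 1)·(z^2 + z + 1)^2.
Factor degrees with multiplicity: 1 + 1 + 2 + 2 = 6.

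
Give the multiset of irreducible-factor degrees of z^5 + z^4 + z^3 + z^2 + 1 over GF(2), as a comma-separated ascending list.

Write h(z) = z^5 + z^4 + z^3 + z^2 + 1.
Roots in GF(2): h(0) = 1; h(1) = 1.
Complete factorization: h(z) = (z^5 + z^4 + z^3 + z^2 + 1).
Factor degrees with multiplicity: 5 = 5.

5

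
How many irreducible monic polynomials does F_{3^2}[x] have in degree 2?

36

By the necklace-counting formula, N_9(2) = (1/2) Σ_{d|2} μ(2/d)·9^d.
Divisors of 2: 1, 2; μ(2/d) for each: -1, 1.
Σ = − 9^1 + 9^2 = 72.
N = 72/2 = 36.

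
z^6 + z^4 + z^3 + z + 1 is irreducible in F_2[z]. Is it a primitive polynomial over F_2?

Write f(z) = z^6 + z^4 + z^3 + z + 1.
|GF(2^6)^×| = 2^6 − 1 = 63. Prime factorization: 63 = 3^2·7.
f is primitive ⇔ z has order 63 in GF(2)[z]/(f), i.e. z^(63/q) ≠ 1 for each prime q | 63.
z^(21) mod f = z^3 + z^2 + z.
z^(9) mod f = z^5 + z^4 + z^2 + 1.
None equal 1, so z has full order 63; f is primitive.

Yes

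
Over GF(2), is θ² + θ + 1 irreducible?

Yes

Write h(θ) = θ² + θ + 1.
Check for roots in GF(2): h(0) = 1; h(1) = 1.
No roots. A degree-2 polynomial over a field with no linear factor is irreducible.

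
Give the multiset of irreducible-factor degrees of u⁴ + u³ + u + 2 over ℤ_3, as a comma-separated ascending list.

Write g(u) = u⁴ + u³ + u + 2.
Roots in ℤ_3: g(0) = 2; g(1) = 2; g(2) = 1.
Complete factorization: g(u) = (u² + 1)·(u² + u + 2).
Factor degrees with multiplicity: 2 + 2 = 4.

2, 2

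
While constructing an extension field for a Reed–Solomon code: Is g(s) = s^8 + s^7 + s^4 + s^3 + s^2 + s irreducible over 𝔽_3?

Check for roots in 𝔽_3: g(0) = 0 → root; g(1) = 0 → root; g(2) = 0 → root.
g(0) = 0, so (s) divides g(s); g is reducible.

No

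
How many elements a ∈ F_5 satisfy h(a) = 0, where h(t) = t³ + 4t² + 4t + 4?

Evaluate at each of the 5 elements of F_5:
h(0) = 4; h(1) = 3; h(2) = 1; h(3) = 4; h(4) = 3.
No element is a root.

0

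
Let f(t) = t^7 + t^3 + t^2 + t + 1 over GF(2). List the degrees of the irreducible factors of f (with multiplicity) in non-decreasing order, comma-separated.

7

Roots in GF(2): f(0) = 1; f(1) = 1.
Complete factorization: f(t) = (t^7 + t^3 + t^2 + t + 1).
Factor degrees with multiplicity: 7 = 7.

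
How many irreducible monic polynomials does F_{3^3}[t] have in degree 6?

64566684

Gauss's count: N_{27}(6) = (1/6) Σ_{d|6} μ(6/d)·27^d.
Divisors of 6: 1, 2, 3, 6; μ(6/d) for each: 1, -1, -1, 1.
Σ = 27^1 − 27^2 − 27^3 + 27^6 = 387400104.
N = 387400104/6 = 64566684.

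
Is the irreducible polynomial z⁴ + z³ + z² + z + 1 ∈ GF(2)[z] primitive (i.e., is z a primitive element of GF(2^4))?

No

Write f(z) = z⁴ + z³ + z² + z + 1.
|GF(2^4)^×| = 2^4 − 1 = 15. Prime factorization: 15 = 3·5.
f is primitive ⇔ z has order 15 in GF(2)[z]/(f), i.e. z^(15/q) ≠ 1 for each prime q | 15.
z^(5) mod f = 1
z^(3) mod f = z³.
Since z^(5) = 1, the order of z divides 5 < 15; not primitive.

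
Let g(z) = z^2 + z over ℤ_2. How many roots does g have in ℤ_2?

Evaluate at each of the 2 elements of ℤ_2:
g(0) = 0 → root; g(1) = 0 → root.
Roots: {0, 1}.

2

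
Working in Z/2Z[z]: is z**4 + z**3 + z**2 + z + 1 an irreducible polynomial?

Write P(z) = z**4 + z**3 + z**2 + z + 1.
Check for roots in Z/2Z: P(0) = 1; P(1) = 1.
No roots, so no linear factors.
Monic irreducibles of degree 2 over GF(2): z**2 + z + 1.
None of them divide P (all give nonzero remainder).
No irreducible factor of degree ≤ 2 exists, so P is irreducible over GF(2).

Yes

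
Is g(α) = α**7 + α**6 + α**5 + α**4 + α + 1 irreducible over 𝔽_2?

No

Check for roots in 𝔽_2: g(0) = 1; g(1) = 0 → root.
g(1) = 0, so (α − 1) divides g(α); g is reducible.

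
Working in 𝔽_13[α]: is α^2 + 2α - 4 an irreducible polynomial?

Yes

Write f(α) = α^2 + 2α - 4.
Check each element of 𝔽_13 for a root: f(0)=9, f(1)=12, f(2)=4, f(3)=11, f(4)=7, f(5)=5, f(6)=5, f(7)=7, f(8)=11, f(9)=4, f(10)=12, f(11)=9, f(12)=8.
No roots. A degree-2 polynomial over a field with no linear factor is irreducible.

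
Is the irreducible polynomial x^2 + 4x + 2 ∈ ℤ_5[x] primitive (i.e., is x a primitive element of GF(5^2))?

Yes

Write f(x) = x^2 + 4x + 2.
|GF(5^2)^×| = 5^2 − 1 = 24. Prime factorization: 24 = 2^3·3.
f is primitive ⇔ x has order 24 in GF(5)[x]/(f), i.e. x^(24/q) ≠ 1 for each prime q | 24.
x^(12) mod f = 4.
x^(8) mod f = 2x + 1.
None equal 1, so x has full order 24; f is primitive.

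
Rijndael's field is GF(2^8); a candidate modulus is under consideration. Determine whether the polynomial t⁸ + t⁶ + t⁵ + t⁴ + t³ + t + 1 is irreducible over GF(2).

Write h(t) = t⁸ + t⁶ + t⁵ + t⁴ + t³ + t + 1.
Check for roots in GF(2): h(0) = 1; h(1) = 1.
No roots, so no linear factors.
Monic irreducibles of degree 2 over GF(2): t² + t + 1.
None of them divide h (all give nonzero remainder).
Monic irreducibles of degree 3 over GF(2): t³ + t + 1, t³ + t² + 1.
None of them divide h (all give nonzero remainder).
Monic irreducibles of degree 4 over GF(2): t⁴ + t + 1, t⁴ + t³ + 1, t⁴ + t³ + t² + t + 1.
None of them divide h (all give nonzero remainder).
No irreducible factor of degree ≤ 4 exists, so h is irreducible over GF(2).

Yes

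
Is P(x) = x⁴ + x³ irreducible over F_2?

No

Check for roots in F_2: P(0) = 0 → root; P(1) = 0 → root.
P(0) = 0, so (x) divides P(x); P is reducible.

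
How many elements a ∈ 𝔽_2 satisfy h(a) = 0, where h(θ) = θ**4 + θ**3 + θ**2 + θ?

Evaluate at each of the 2 elements of 𝔽_2:
h(0) = 0 → root; h(1) = 0 → root.
Roots: {0, 1}.

2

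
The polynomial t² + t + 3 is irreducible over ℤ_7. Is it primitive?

Write f(t) = t² + t + 3.
|GF(7^2)^×| = 7^2 − 1 = 48. Prime factorization: 48 = 2^4·3.
f is primitive ⇔ t has order 48 in GF(7)[t]/(f), i.e. t^(48/q) ≠ 1 for each prime q | 48.
t^(24) mod f = 6.
t^(16) mod f = 2.
None equal 1, so t has full order 48; f is primitive.

Yes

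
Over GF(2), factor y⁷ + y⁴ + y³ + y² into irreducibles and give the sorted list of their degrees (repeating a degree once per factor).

Write h(y) = y⁷ + y⁴ + y³ + y².
Roots in GF(2): h(0) = 0 → root; h(1) = 0 → root.
Linear factors from roots: (y), (y + 1).
Complete factorization: h(y) = (y)^2·(y + 1)^2·(y³ + y + 1).
Factor degrees with multiplicity: 1 + 1 + 1 + 1 + 3 = 7.

1, 1, 1, 1, 3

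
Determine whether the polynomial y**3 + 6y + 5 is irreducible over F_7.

Yes

Write P(y) = y**3 + 6y + 5.
Check for roots in F_7: P(0) = 5; P(1) = 5; P(2) = 4; P(3) = 1; P(4) = 2; P(5) = 6; P(6) = 5.
No roots. A degree-3 polynomial over a field with no linear factor is irreducible.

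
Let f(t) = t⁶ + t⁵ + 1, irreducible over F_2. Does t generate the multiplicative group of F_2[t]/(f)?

Yes

|GF(2^6)^×| = 2^6 − 1 = 63. Prime factorization: 63 = 3^2·7.
f is primitive ⇔ t has order 63 in GF(2)[t]/(f), i.e. t^(63/q) ≠ 1 for each prime q | 63.
t^(21) mod f = t⁵ + t⁴ + t³ + 1.
t^(9) mod f = t⁵ + t³ + t² + t + 1.
None equal 1, so t has full order 63; f is primitive.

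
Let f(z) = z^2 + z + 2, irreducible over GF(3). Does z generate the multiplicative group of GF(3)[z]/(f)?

|GF(3^2)^×| = 3^2 − 1 = 8. Prime factorization: 8 = 2^3.
f is primitive ⇔ z has order 8 in GF(3)[z]/(f), i.e. z^(8/q) ≠ 1 for each prime q | 8.
z^(4) mod f = 2.
None equal 1, so z has full order 8; f is primitive.

Yes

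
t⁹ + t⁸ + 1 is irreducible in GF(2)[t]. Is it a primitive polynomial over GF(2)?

Write f(t) = t⁹ + t⁸ + 1.
|GF(2^9)^×| = 2^9 − 1 = 511. Prime factorization: 511 = 7·73.
f is primitive ⇔ t has order 511 in GF(2)[t]/(f), i.e. t^(511/q) ≠ 1 for each prime q | 511.
t^(73) mod f = 1
t^(7) mod f = t⁷.
Since t^(73) = 1, the order of t divides 73 < 511; not primitive.

No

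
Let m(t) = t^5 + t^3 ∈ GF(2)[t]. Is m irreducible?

No

Check for roots in GF(2): m(0) = 0 → root; m(1) = 0 → root.
m(0) = 0, so (t) divides m(t); m is reducible.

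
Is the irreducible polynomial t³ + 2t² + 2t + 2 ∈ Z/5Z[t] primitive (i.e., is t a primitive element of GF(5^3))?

Yes

Write f(t) = t³ + 2t² + 2t + 2.
|GF(5^3)^×| = 5^3 − 1 = 124. Prime factorization: 124 = 2^2·31.
f is primitive ⇔ t has order 124 in GF(5)[t]/(f), i.e. t^(124/q) ≠ 1 for each prime q | 124.
t^(62) mod f = 4.
t^(4) mod f = 2t² + 2t + 4.
None equal 1, so t has full order 124; f is primitive.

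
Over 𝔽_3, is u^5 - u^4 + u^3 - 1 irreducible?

No

Write m(u) = u^5 - u^4 + u^3 - 1.
Check for roots in 𝔽_3: m(0) = 2; m(1) = 0 → root; m(2) = 2.
m(1) = 0, so (u − 1) divides m(u); m is reducible.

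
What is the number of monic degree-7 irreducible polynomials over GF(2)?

Gauss's count: N_{2}(7) = (1/7) Σ_{d|7} μ(7/d)·2^d.
Divisors of 7: 1, 7; μ(7/d) for each: -1, 1.
Σ = − 2^1 + 2^7 = 126.
N = 126/7 = 18.

18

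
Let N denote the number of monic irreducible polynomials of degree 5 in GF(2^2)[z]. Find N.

204

By the necklace-counting formula, N_4(5) = (1/5) Σ_{d|5} μ(5/d)·4^d.
Divisors of 5: 1, 5; μ(5/d) for each: -1, 1.
Σ = − 4^1 + 4^5 = 1020.
N = 1020/5 = 204.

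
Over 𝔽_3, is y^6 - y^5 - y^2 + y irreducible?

Write g(y) = y^6 - y^5 - y^2 + y.
Check for roots in 𝔽_3: g(0) = 0 → root; g(1) = 0 → root; g(2) = 0 → root.
g(0) = 0, so (y) divides g(y); g is reducible.

No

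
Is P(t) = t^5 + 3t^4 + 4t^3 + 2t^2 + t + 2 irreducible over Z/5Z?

Check for roots in Z/5Z: P(0) = 2; P(1) = 3; P(2) = 4; P(3) = 2; P(4) = 1.
No roots, so no linear factors.
Degree-2 irreducible divisors: test the 10 monic irreducibles of degree 2 over GF(5).
None of them divide P (all give nonzero remainder).
No irreducible factor of degree ≤ 2 exists, so P is irreducible over GF(5).

Yes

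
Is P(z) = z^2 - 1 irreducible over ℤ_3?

No

Check for roots in ℤ_3: P(0) = 2; P(1) = 0 → root; P(2) = 0 → root.
P(1) = 0, so (z − 1) divides P(z); P is reducible.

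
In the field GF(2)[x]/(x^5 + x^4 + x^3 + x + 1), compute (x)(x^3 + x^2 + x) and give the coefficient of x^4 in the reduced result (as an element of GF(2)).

Multiply in GF(2)[x]: (x)·(x^3 + x^2 + x) = x^4 + x^3 + x^2.
Reduced: x^4 + x^3 + x^2.

1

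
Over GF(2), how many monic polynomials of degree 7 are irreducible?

The number of monic irreducibles of degree 7 over GF(2) is (1/7)·Σ_{d∣7} μ(7/d) 2^d.
Divisors of 7: 1, 7; μ(7/d) for each: -1, 1.
Σ = − 2^1 + 2^7 = 126.
N = 126/7 = 18.

18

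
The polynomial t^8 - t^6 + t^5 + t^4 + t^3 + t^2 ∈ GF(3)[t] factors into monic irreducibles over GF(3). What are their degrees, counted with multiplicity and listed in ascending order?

Write g(t) = t^8 - t^6 + t^5 + t^4 + t^3 + t^2.
Roots in GF(3): g(0) = 0 → root; g(1) = 1; g(2) = 0 → root.
Linear factors from roots: (t), (t + 1).
Complete factorization: g(t) = (t)^2·(t + 1)^2·(t^2 - t - 1)^2.
Factor degrees with multiplicity: 1 + 1 + 1 + 1 + 2 + 2 = 8.

1, 1, 1, 1, 2, 2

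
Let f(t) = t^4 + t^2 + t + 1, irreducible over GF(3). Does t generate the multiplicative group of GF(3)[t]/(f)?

No

|GF(3^4)^×| = 3^4 − 1 = 80. Prime factorization: 80 = 2^4·5.
f is primitive ⇔ t has order 80 in GF(3)[t]/(f), i.e. t^(80/q) ≠ 1 for each prime q | 80.
t^(40) mod f = 1
t^(16) mod f = t^3 + 2.
Since t^(40) = 1, the order of t divides 40 < 80; not primitive.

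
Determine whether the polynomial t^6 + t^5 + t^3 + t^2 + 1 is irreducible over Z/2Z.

Yes

Write P(t) = t^6 + t^5 + t^3 + t^2 + 1.
Check for roots in Z/2Z: P(0) = 1; P(1) = 1.
No roots, so no linear factors.
Monic irreducibles of degree 2 over GF(2): t^2 + t + 1.
None of them divide P (all give nonzero remainder).
Monic irreducibles of degree 3 over GF(2): t^3 + t + 1, t^3 + t^2 + 1.
None of them divide P (all give nonzero remainder).
No irreducible factor of degree ≤ 3 exists, so P is irreducible over GF(2).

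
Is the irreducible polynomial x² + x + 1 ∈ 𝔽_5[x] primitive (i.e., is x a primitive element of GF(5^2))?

No

Write f(x) = x² + x + 1.
|GF(5^2)^×| = 5^2 − 1 = 24. Prime factorization: 24 = 2^3·3.
f is primitive ⇔ x has order 24 in GF(5)[x]/(f), i.e. x^(24/q) ≠ 1 for each prime q | 24.
x^(12) mod f = 1
x^(8) mod f = 4x + 4.
Since x^(12) = 1, the order of x divides 12 < 24; not primitive.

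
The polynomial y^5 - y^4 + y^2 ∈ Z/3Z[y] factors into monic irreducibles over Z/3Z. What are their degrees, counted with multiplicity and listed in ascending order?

1, 1, 3

Write h(y) = y^5 - y^4 + y^2.
Roots in Z/3Z: h(0) = 0 → root; h(1) = 1; h(2) = 2.
Linear factors from roots: (y).
Complete factorization: h(y) = (y)^2·(y^3 - y^2 + 1).
Factor degrees with multiplicity: 1 + 1 + 3 = 5.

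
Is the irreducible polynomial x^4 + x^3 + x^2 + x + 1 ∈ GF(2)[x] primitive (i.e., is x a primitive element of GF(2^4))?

Write f(x) = x^4 + x^3 + x^2 + x + 1.
|GF(2^4)^×| = 2^4 − 1 = 15. Prime factorization: 15 = 3·5.
f is primitive ⇔ x has order 15 in GF(2)[x]/(f), i.e. x^(15/q) ≠ 1 for each prime q | 15.
x^(5) mod f = 1
x^(3) mod f = x^3.
Since x^(5) = 1, the order of x divides 5 < 15; not primitive.

No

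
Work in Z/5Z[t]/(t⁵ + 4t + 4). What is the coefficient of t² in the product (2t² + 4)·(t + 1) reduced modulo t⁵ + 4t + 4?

Multiply in Z/5Z[t]: (2t² + 4)·(t + 1) = 2t³ + 2t² + 4t + 4.
Reduced: 2t³ + 2t² + 4t + 4.

2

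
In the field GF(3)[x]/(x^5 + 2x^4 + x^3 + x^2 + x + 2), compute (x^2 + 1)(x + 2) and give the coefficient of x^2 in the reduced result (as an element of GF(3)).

2

Multiply in GF(3)[x]: (x^2 + 1)·(x + 2) = x^3 + 2x^2 + x + 2.
Reduced: x^3 + 2x^2 + x + 2.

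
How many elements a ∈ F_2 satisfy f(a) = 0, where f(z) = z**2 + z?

2

Evaluate at each of the 2 elements of F_2:
f(0) = 0 → root; f(1) = 0 → root.
Roots: {0, 1}.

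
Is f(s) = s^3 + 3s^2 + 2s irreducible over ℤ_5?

No

Check for roots in ℤ_5: f(0) = 0 → root; f(1) = 1; f(2) = 4; f(3) = 0 → root; f(4) = 0 → root.
f(0) = 0, so (s) divides f(s); f is reducible.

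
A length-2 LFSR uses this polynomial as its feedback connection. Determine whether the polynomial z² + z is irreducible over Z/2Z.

No

Write h(z) = z² + z.
Check for roots in Z/2Z: h(0) = 0 → root; h(1) = 0 → root.
h(0) = 0, so (z) divides h(z); h is reducible.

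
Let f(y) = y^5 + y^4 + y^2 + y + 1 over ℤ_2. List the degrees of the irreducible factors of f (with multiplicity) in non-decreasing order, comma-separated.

5

Roots in ℤ_2: f(0) = 1; f(1) = 1.
Complete factorization: f(y) = (y^5 + y^4 + y^2 + y + 1).
Factor degrees with multiplicity: 5 = 5.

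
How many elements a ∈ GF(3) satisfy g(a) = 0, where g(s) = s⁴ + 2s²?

Evaluate at each of the 3 elements of GF(3):
g(0) = 0 → root; g(1) = 0 → root; g(2) = 0 → root.
Roots: {0, 1, 2}.

3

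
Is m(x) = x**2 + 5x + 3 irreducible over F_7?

Yes

Check for roots in F_7: m(0) = 3; m(1) = 2; m(2) = 3; m(3) = 6; m(4) = 4; m(5) = 4; m(6) = 6.
No roots. A degree-2 polynomial over a field with no linear factor is irreducible.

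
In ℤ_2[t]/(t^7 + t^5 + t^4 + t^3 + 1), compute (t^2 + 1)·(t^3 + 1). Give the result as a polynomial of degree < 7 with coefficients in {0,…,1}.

Multiply in ℤ_2[t]: (t^2 + 1)·(t^3 + 1) = t^5 + t^3 + t^2 + 1.
Reduced: t^5 + t^3 + t^2 + 1.

t^5 + t^3 + t^2 + 1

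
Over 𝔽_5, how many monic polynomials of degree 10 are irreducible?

976248

Gauss's count: N_{5}(10) = (1/10) Σ_{d|10} μ(10/d)·5^d.
Divisors of 10: 1, 2, 5, 10; μ(10/d) for each: 1, -1, -1, 1.
Σ = 5^1 − 5^2 − 5^5 + 5^10 = 9762480.
N = 9762480/10 = 976248.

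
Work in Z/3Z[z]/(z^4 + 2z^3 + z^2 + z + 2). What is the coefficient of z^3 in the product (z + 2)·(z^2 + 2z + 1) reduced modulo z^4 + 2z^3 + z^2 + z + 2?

Multiply in Z/3Z[z]: (z + 2)·(z^2 + 2z + 1) = z^3 + z^2 + 2z + 2.
Reduced: z^3 + z^2 + 2z + 2.

1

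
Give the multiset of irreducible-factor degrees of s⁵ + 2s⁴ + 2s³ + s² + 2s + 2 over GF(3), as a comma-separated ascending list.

1, 1, 1, 2

Write g(s) = s⁵ + 2s⁴ + 2s³ + s² + 2s + 2.
Roots in GF(3): g(0) = 2; g(1) = 1; g(2) = 0 → root.
Linear factors from roots: (s + 1).
Complete factorization: g(s) = (s + 1)^3·(s² + 2s + 2).
Factor degrees with multiplicity: 1 + 1 + 1 + 2 = 5.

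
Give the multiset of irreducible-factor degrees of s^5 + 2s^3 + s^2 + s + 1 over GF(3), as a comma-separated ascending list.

1, 2, 2

Write h(s) = s^5 + 2s^3 + s^2 + s + 1.
Roots in GF(3): h(0) = 1; h(1) = 0 → root; h(2) = 1.
Linear factors from roots: (s + 2).
Complete factorization: h(s) = (s + 2)·(s^2 + 1)·(s^2 + s + 2).
Factor degrees with multiplicity: 1 + 2 + 2 = 5.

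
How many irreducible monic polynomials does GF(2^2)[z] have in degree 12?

1397740

By the necklace-counting formula, N_4(12) = (1/12) Σ_{d|12} μ(12/d)·4^d.
Divisors of 12: 1, 2, 3, 4, 6, 12; μ(12/d) for each: 0, 1, 0, -1, -1, 1.
Σ = 4^2 − 4^4 − 4^6 + 4^12 = 16772880.
N = 16772880/12 = 1397740.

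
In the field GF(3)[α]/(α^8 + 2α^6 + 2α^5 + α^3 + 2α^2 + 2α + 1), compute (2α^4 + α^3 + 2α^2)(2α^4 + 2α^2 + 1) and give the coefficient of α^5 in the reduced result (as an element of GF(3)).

0

Multiply in GF(3)[α]: (2α^4 + α^3 + 2α^2)·(2α^4 + 2α^2 + 1) = α^8 + 2α^7 + 2α^6 + 2α^5 + α^3 + 2α^2.
Reduce using α^8 ≡ α^6 + α^5 + 2α^3 + α^2 + α + 2 (mod α^8 + 2α^6 + 2α^5 + α^3 + 2α^2 + 2α + 1).
Reduced: 2α^7 + α + 2.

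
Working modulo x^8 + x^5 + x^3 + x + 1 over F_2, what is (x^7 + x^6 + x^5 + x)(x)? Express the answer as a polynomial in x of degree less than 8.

Multiply in F_2[x]: (x^7 + x^6 + x^5 + x)·(x) = x^8 + x^7 + x^6 + x^2.
Reduce using x^8 ≡ x^5 + x^3 + x + 1 (mod x^8 + x^5 + x^3 + x + 1).
Reduced: x^7 + x^6 + x^5 + x^3 + x^2 + x + 1.

x^7 + x^6 + x^5 + x^3 + x^2 + x + 1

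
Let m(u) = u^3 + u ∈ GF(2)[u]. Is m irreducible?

No

Check for roots in GF(2): m(0) = 0 → root; m(1) = 0 → root.
m(0) = 0, so (u) divides m(u); m is reducible.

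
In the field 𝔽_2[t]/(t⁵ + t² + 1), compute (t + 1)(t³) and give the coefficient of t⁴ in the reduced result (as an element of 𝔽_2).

1

Multiply in 𝔽_2[t]: (t + 1)·(t³) = t⁴ + t³.
Reduced: t⁴ + t³.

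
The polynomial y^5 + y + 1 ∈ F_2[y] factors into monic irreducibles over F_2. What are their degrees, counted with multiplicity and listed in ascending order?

2, 3

Write g(y) = y^5 + y + 1.
Roots in F_2: g(0) = 1; g(1) = 1.
Complete factorization: g(y) = (y^2 + y + 1)·(y^3 + y^2 + 1).
Factor degrees with multiplicity: 2 + 3 = 5.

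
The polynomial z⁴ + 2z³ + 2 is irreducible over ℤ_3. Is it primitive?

Write f(z) = z⁴ + 2z³ + 2.
|GF(3^4)^×| = 3^4 − 1 = 80. Prime factorization: 80 = 2^4·5.
f is primitive ⇔ z has order 80 in GF(3)[z]/(f), i.e. z^(80/q) ≠ 1 for each prime q | 80.
z^(40) mod f = 2.
z^(16) mod f = 2z² + z + 2.
None equal 1, so z has full order 80; f is primitive.

Yes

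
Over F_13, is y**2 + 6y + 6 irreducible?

Write f(y) = y**2 + 6y + 6.
Check each element of F_13 for a root: f(0)=6, f(1)=0, f(2)=9, f(3)=7, f(4)=7, f(5)=9, f(6)=0, f(7)=6, f(8)=1, f(9)=11, f(10)=10, f(11)=11, f(12)=1.
f(1) = 0, so (y − 1) divides f(y); f is reducible.

No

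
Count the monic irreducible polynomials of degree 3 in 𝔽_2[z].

The number of monic irreducibles of degree 3 over GF(2) is (1/3)·Σ_{d∣3} μ(3/d) 2^d.
Divisors of 3: 1, 3; μ(3/d) for each: -1, 1.
Σ = − 2^1 + 2^3 = 6.
N = 6/3 = 2.

2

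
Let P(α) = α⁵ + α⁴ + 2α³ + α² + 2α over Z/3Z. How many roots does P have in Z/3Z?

Evaluate at each of the 3 elements of Z/3Z:
P(0) = 0 → root; P(1) = 1; P(2) = 0 → root.
Roots: {0, 2}.

2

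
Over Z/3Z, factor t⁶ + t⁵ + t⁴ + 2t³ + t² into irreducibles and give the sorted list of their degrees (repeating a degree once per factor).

1, 1, 1, 1, 2

Write f(t) = t⁶ + t⁵ + t⁴ + 2t³ + t².
Roots in Z/3Z: f(0) = 0 → root; f(1) = 0 → root; f(2) = 0 → root.
Linear factors from roots: (t), (t + 2), (t + 1).
Complete factorization: f(t) = (t + 1)·(t + 2)·(t)^2·(t² + t + 2).
Factor degrees with multiplicity: 1 + 1 + 1 + 1 + 2 = 6.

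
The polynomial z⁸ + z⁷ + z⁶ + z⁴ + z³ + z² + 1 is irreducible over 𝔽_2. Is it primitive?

No

Write f(z) = z⁸ + z⁷ + z⁶ + z⁴ + z³ + z² + 1.
|GF(2^8)^×| = 2^8 − 1 = 255. Prime factorization: 255 = 3·5·17.
f is primitive ⇔ z has order 255 in GF(2)[z]/(f), i.e. z^(255/q) ≠ 1 for each prime q | 255.
z^(85) mod f = 1
z^(51) mod f = z⁶ + z³.
z^(15) mod f = z⁷ + z⁶ + z⁴ + z³ + z² + z.
Since z^(85) = 1, the order of z divides 85 < 255; not primitive.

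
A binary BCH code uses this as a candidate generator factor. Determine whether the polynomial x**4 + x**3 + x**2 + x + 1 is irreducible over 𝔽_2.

Yes

Write m(x) = x**4 + x**3 + x**2 + x + 1.
Check for roots in 𝔽_2: m(0) = 1; m(1) = 1.
No roots, so no linear factors.
Monic irreducibles of degree 2 over GF(2): x**2 + x + 1.
None of them divide m (all give nonzero remainder).
No irreducible factor of degree ≤ 2 exists, so m is irreducible over GF(2).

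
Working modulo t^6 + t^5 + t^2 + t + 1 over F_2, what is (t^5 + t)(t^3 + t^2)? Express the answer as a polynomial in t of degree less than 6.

t^2

Multiply in F_2[t]: (t^5 + t)·(t^3 + t^2) = t^8 + t^7 + t^4 + t^3.
Reduce using t^6 ≡ t^5 + t^2 + t + 1 (mod t^6 + t^5 + t^2 + t + 1).
Reduced: t^2.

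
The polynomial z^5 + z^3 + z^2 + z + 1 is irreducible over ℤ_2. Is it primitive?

Yes

Write f(z) = z^5 + z^3 + z^2 + z + 1.
|GF(2^5)^×| = 2^5 − 1 = 31. Prime factorization: 31 = 31.
f is primitive ⇔ z has order 31 in GF(2)[z]/(f), i.e. z^(31/q) ≠ 1 for each prime q | 31.
z^(1) mod f = z.
None equal 1, so z has full order 31; f is primitive.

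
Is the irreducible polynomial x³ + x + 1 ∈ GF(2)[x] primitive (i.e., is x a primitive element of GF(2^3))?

Write f(x) = x³ + x + 1.
|GF(2^3)^×| = 2^3 − 1 = 7. Prime factorization: 7 = 7.
f is primitive ⇔ x has order 7 in GF(2)[x]/(f), i.e. x^(7/q) ≠ 1 for each prime q | 7.
x^(1) mod f = x.
None equal 1, so x has full order 7; f is primitive.

Yes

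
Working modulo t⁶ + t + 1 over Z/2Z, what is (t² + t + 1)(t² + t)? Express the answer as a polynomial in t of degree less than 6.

Multiply in Z/2Z[t]: (t² + t + 1)·(t² + t) = t⁴ + t.
Reduced: t⁴ + t.

t^4 + t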